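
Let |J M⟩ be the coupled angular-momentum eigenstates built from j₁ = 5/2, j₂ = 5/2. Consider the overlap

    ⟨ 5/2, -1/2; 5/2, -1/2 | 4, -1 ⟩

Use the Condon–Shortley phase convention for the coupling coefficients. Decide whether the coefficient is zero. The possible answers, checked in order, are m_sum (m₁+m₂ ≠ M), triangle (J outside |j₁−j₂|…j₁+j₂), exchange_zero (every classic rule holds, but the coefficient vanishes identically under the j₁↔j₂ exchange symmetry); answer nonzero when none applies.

m-sum: m₁+m₂ = -1/2+(-1/2) = -1, M = -1  ✓
triangle: |j₁−j₂| = 0 ≤ J = 4 ≤ j₁+j₂ = 5  ✓
exchange: j₁=j₂ and m₁=m₂, and (−1)^(j₁+j₂−J) = (−1)^1 = −1 forces ⟨j₁m₁;j₂m₂|JM⟩ = −⟨j₂m₂;j₁m₁|JM⟩ = −⟨j₁m₁;j₂m₂|JM⟩ ⇒ the coefficient vanishes identically
Racah sum check: Σ_k collapses to 0 ⇒ CG = 0

exchange_zero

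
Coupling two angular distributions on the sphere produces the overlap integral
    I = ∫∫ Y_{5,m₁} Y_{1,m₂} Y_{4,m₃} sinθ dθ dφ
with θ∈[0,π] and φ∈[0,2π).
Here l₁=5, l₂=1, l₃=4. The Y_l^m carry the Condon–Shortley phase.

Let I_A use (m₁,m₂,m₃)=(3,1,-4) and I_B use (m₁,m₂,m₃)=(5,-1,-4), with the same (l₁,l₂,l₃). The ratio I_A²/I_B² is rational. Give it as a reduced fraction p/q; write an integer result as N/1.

1/45

l's match ⇒ only the (l;m) 3-j factors differ between A and B.
A: triangle coeff Δ(5,1,4) = 1/495; Σ_t [2,2]: t=2:+1/80640 = 1/80640; (3j)²=1/495 [(5 1 4; 3 1 -4)], sign=+1
B: triangle coeff Δ(5,1,4) = 1/495; Σ_t [0,0]: t=0:+1/80640 = 1/80640; (3j)²=1/11 [(5 1 4; 5 -1 -4)], sign=+1
I_A²/I_B² = (1/495)/(1/11) = 1/45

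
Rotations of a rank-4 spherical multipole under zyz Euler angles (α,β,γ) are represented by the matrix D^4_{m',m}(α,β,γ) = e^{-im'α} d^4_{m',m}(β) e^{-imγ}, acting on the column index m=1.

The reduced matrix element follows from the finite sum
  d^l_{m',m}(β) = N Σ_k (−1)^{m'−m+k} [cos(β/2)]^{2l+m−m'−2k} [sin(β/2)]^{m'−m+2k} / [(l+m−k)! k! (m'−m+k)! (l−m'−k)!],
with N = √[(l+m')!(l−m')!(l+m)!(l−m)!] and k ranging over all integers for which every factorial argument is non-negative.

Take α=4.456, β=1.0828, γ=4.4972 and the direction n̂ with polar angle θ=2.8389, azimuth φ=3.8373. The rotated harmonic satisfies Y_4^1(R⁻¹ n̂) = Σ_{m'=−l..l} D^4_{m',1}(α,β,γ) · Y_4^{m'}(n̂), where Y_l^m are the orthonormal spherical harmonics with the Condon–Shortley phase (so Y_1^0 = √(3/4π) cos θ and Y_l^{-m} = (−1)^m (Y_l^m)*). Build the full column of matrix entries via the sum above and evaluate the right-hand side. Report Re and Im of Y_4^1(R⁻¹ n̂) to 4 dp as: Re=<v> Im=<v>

Re=0.0102 Im=-0.2807

Need the full column D^4_{m',1} for m'=−4..4 at α=4.4560, β=1.0828, γ=4.4972.
cos(β/2)=0.856988, sin(β/2)=0.515336
d^4_{-4,1}: single k=5 term ⇒ +0.171187;  D = +0.124032+0.117988i
d^4_{-3,1}: k∈[4..5] ⇒ +0.503247 -0.109185 = +0.394061;  D = -0.335125+0.207306i
d^4_{-2,1}: k∈[3..5] ⇒ +0.894666 -0.485271 +0.035095 = +0.444490;  D = -0.130332-0.424953i
d^4_{-1,1}: k∈[2..5] ⇒ +1.052035 -1.141256 +0.206341 -0.004974 = +0.112145;  D = +0.112050-0.004619i
d^4_{0,1}: k∈[1..4] ⇒ +0.782400 -1.697510 +0.613824 -0.036993 = -0.338278;  D = +0.072233-0.330476i
d^4_{1,1}: k∈[0..3] ⇒ +0.290936 -1.578052 +1.141256 -0.137561 = -0.283420;  D = +0.252485+0.128755i
d^4_{2,1}: k∈[0..2] ⇒ -0.742250 +1.341999 -0.323514 = +0.276235;  D = +0.183794-0.206217i
d^4_{3,1}: k∈[0..1] ⇒ +0.835027 -0.503247 = +0.331780;  D = +0.183607+0.276345i
d^4_{4,1}: single k=0 term ⇒ -0.473413;  D = +0.447861-0.153429i
Y_4^{m'}(θ=2.8389,φ=3.8373) and Σ D·Y over m':
  (+0.1240+0.1180i)·(-0.0033-0.0012i)  (-0.3351+0.2073i)·(-0.0156-0.0275i)  (-0.1303-0.4250i)·(+0.0285-0.1573i)  (+0.1120-0.0046i)·(+0.3490-0.2914i)  (+0.0722-0.3305i)·(+0.4995+0.0000i)  (+0.2525+0.1288i)·(-0.3490-0.2914i)  (+0.1838-0.2062i)·(+0.0285+0.1573i)  (+0.1836+0.2763i)·(+0.0156-0.0275i)  (+0.4479-0.1534i)·(-0.0033+0.0012i)
Y_4^1(R⁻¹ n̂) = +0.010238-0.280704i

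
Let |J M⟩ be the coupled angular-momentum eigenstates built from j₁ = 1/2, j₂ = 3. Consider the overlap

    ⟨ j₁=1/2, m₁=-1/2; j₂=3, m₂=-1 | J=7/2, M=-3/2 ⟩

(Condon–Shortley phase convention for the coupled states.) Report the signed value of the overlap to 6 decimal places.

+0.845154

j₁+j₂−J=0  J+j₁−j₂=1  J−j₁+j₂=6  j₁+j₂+J+1=8
(j₁±m₁, j₂±m₂, J±M) = (0,1,2,4,2,5)
P² = 11520/7
sum k=0..0:
  [0] +1/48 = 1/48
S = 1/48
C² = P²·S² = 5/7 ; C = +0.845154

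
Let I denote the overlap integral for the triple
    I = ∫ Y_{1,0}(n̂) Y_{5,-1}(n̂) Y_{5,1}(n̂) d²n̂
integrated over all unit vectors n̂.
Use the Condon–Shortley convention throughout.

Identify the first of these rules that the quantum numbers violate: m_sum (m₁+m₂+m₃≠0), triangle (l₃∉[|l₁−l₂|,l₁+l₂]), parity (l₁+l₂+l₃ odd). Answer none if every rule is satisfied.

parity

m₁+m₂+m₃ = 0 − 1 + 1 = 0  ✓
triangle: |1−5|=4 ≤ l₃=5 ≤ 1+5=6  ✓
parity: l₁+l₂+l₃ = 11 is odd  ✗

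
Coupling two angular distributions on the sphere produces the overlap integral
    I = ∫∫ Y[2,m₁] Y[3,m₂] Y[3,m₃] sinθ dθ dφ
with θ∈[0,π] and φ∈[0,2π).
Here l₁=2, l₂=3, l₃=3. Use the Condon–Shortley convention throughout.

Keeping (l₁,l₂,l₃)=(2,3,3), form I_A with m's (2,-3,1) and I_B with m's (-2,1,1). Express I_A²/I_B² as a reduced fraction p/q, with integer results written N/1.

Shared (l₁,l₂,l₃)=(2,3,3): N and (l;000)² cancel in I_A²/I_B².
A: Δ = 2!·2!·4!/9! = 1/3780; Racah Σ t=0..0: t=0:+1/96 = 1/96; ⇒ 3j(2 3 3; 2 -3 1)² = 1/42, sgn +1
B: Δ = 2!·2!·4!/9! = 1/3780; Racah Σ t=2..2: t=2:+1/16 = 1/16; ⇒ 3j(2 3 3; -2 1 1)² = 2/35, sgn +1
I_A²/I_B² = (1/42)/(2/35) = 5/12

5/12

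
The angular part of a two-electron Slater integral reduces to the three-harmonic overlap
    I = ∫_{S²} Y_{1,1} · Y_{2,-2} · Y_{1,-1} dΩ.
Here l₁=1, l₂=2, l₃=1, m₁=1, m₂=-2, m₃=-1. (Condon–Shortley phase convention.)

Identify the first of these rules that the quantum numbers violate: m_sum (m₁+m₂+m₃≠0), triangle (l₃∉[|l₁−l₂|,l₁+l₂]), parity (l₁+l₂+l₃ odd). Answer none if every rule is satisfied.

m_sum

Σmᵢ = -2  ✗
l₃∈[|l₁−l₂|,l₁+l₂]=[1,3], have l₃=1
Σlᵢ = 4 ⇒ even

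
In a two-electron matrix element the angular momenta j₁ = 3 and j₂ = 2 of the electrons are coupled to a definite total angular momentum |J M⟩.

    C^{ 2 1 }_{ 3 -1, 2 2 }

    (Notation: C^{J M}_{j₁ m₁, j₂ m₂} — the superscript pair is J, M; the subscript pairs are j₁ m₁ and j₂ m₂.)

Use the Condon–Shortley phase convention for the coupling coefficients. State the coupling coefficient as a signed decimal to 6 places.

j₁+j₂−J=3  J+j₁−j₂=3  J−j₁+j₂=1  j₁+j₂+J+1=8
(j₁±m₁, j₂±m₂, J±M) = (2,4,4,0,3,1)
P² = 216/7
sum k=3..3:
  [3] −1/12 = -1/12
S = -1/12
C² = P²·S² = 3/14 ; C = -0.462910

-0.462910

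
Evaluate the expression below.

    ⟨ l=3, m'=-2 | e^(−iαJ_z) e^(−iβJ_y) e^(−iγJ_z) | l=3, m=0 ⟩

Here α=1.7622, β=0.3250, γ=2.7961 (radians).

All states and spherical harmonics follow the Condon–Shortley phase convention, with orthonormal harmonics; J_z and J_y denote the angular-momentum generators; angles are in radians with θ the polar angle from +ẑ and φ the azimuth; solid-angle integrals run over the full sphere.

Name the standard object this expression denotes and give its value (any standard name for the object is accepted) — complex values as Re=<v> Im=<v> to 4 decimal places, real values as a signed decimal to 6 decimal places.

Wigner D-matrix element, Re=-0.1227 Im=-0.0494

This is a Wigner D-matrix element — the rotation-matrix element ⟨l m'| R(α,β,γ) |l m⟩ in the angular-momentum basis.
D^3_{-2,0}(1.7622,0.3250,2.7961) = e^{-i·-2·1.7622}·d^3_{-2,0}(0.3250)·e^{-i·0·2.7961}. Compute d first:
c=cos(0.325000/2)=0.986826, s=sin(0.325000/2)=0.161786; N=√[1·120·6·6]=65.726707
k∈{2,3} keeps every argument non-negative
  k=2: (−1)^0·65.7267/(12)·0.9868^4·0.1618^2 = +0.135958
  k=3: (−1)^1·65.7267/(12)·0.9868^2·0.1618^4 = -0.003654
d^3_{-2,0}(0.3250) = +0.135958 -0.003654 = +0.132303
Phases: e^{-i·(-2)·1.7622}=-0.927620-0.373526i, e^{-i·(0)·2.7961}=+1.000000+0.000000i ⇒ D=-0.122727-0.049419i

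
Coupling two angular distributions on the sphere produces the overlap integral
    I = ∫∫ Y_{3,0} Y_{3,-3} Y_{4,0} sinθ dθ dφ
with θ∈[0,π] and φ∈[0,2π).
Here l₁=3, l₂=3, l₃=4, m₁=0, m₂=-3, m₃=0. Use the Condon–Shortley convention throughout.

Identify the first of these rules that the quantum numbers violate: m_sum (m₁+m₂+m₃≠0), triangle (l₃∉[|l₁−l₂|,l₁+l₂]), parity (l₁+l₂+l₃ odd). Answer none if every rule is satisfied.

m_sum

Σmᵢ = -3  ✗
l₃∈[|l₁−l₂|,l₁+l₂]=[0,6], have l₃=4
Σlᵢ = 10 ⇒ even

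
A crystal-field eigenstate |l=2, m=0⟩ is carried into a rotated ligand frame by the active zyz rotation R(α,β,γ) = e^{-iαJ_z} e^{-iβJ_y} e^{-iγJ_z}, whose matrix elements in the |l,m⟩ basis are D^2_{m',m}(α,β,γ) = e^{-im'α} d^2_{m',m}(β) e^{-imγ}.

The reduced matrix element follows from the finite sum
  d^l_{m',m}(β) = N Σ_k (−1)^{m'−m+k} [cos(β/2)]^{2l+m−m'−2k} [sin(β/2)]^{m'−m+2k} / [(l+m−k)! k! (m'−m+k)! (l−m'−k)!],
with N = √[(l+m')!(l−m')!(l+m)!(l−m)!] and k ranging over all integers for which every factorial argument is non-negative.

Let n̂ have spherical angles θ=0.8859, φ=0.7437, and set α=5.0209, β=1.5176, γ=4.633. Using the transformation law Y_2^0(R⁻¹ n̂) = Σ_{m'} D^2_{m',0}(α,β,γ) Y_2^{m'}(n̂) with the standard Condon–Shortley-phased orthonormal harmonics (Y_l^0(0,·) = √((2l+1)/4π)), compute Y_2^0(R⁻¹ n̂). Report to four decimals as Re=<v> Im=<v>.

Re=-0.2345 Im=0.0000

Need the full column D^2_{m',0} for m'=−2..2 at α=5.0209, β=1.5176, γ=4.6330.
cos(β/2)=0.725662, sin(β/2)=0.688051
d^2_{-2,0}: single k=2 term ⇒ +0.610641;  D = -0.498042-0.353322i
d^2_{-1,0}: k∈[1..2] ⇒ +0.644021 -0.578992 = +0.065029;  D = +0.019745-0.061959i
d^2_{0,0}: k∈[0..2] ⇒ +0.277292 -0.997173 +0.224121 = -0.495759;  D = -0.495759+0.000000i
d^2_{1,0}: k∈[0..1] ⇒ -0.644021 +0.578992 = -0.065029;  D = -0.019745-0.061959i
d^2_{2,0}: single k=0 term ⇒ +0.610641;  D = -0.498042+0.353322i
Y_2^{m'}(θ=0.8859,φ=0.7437) and Σ D·Y over m':
  (-0.4980-0.3533i)·(+0.0193-0.2309i)  (+0.0197-0.0620i)·(+0.2786-0.2562i)  (-0.4958+0.0000i)·(+0.0632+0.0000i)  (-0.0197-0.0620i)·(-0.2786-0.2562i)  (-0.4980+0.3533i)·(+0.0193+0.2309i)
Y_2^0(R⁻¹ n̂) = -0.234490+0.000000i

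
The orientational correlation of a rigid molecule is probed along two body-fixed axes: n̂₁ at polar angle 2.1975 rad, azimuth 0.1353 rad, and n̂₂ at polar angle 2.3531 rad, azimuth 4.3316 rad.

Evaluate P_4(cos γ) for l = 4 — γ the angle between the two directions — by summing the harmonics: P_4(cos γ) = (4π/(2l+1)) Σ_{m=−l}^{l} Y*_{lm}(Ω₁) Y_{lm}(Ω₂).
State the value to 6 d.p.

0.312958

Summing Y*_{l m}(θ₁,φ₁)·Y_{l m}(θ₂,φ₂) over m ∈ [−4, 4]; prefactor 4π/(2·4+1) = 1.396263:
  m=-4: (0.16324 + 0.09812j) × (0.00533 + 0.11188j) = -0.01011 + 0.01879j  (running Σ = -0.01011 + 0.01879j)
  m=-3: (-0.35837 - 0.15402j) × (-0.28639 + 0.13080j) = 0.12278 - 0.00277j  (running Σ = 0.11267 + 0.01602j)
  m=-2: (0.29769 + 0.08258j) × (-0.30187 - 0.28782j) = -0.06610 - 0.11061j  (running Σ = 0.04658 - 0.09459j)
  m=-1: (0.13189 + 0.01795j) × (0.04205 - 0.10504j) = 0.00743 - 0.01310j  (running Σ = 0.05401 - 0.10769j)
  m=0: (-0.33618 + 0.00000j) × (-0.34540 + 0.00000j) = 0.11612 + 0.00000j  (running Σ = 0.17013 - 0.10769j)
  m=1: (-0.13189 + 0.01795j) × (-0.04205 - 0.10504j) = 0.00743 + 0.01310j  (running Σ = 0.17756 - 0.09459j)
  m=2: (0.29769 - 0.08258j) × (-0.30187 + 0.28782j) = -0.06610 + 0.11061j  (running Σ = 0.11147 + 0.01602j)
  m=3: (0.35837 - 0.15402j) × (0.28639 + 0.13080j) = 0.12278 + 0.00277j  (running Σ = 0.23425 + 0.01879j)
  m=4: (0.16324 - 0.09812j) × (0.00533 - 0.11188j) = -0.01011 - 0.01879j  (running Σ = 0.22414 + 0.00000j)
Total Σ_m = 0.22414 + 0.00000j. Multiply by 1.396263: 0.31296 + 0.00000j. P_4(cos γ) = 0.312958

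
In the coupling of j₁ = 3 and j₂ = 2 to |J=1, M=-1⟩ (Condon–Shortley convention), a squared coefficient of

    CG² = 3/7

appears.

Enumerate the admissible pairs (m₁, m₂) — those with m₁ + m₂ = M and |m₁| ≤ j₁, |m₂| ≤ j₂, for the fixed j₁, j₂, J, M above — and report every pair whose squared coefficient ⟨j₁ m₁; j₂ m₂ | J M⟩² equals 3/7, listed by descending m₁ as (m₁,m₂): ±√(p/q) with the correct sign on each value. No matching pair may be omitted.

(-3,2): +√(3/7)

Admissible pairs with m₁+m₂ = M = -1: (-3,2), (-2,1), (-1,0), (0,-1), (1,-2)
  (m₁,m₂)=(1,-2): CG² = 1/35, CG = +√(1/35)
  (m₁,m₂)=(0,-1): CG² = 3/35, CG = −√(3/35)
  (m₁,m₂)=(-1,0): CG² = 6/35, CG = +√(6/35)
  (m₁,m₂)=(-2,1): CG² = 2/7, CG = −√(2/7)
  (m₁,m₂)=(-3,2): CG² = 3/7, CG = +√(3/7)   ← matches the target
Pairs with CG² = 3/7: (-3,2): +√(3/7)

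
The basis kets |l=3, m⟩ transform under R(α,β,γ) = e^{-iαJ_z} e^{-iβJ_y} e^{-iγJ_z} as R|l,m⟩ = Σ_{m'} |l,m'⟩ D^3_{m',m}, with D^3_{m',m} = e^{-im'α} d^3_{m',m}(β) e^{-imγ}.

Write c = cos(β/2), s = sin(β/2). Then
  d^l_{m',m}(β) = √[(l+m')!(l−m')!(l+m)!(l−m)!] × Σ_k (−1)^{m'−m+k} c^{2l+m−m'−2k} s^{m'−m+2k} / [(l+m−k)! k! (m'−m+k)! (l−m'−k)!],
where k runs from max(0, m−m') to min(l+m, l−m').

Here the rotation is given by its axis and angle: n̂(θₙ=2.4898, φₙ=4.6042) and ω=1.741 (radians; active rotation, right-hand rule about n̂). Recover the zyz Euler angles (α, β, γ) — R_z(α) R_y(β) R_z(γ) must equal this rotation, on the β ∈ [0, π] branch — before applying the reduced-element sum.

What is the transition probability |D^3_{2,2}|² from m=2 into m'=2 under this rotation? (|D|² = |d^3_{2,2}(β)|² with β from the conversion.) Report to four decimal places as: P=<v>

P=0.0321

Axis–angle → zyz. n̂ = (sinθₙcosφₙ, sinθₙsinφₙ, cosθₙ) = (-0.065501, -0.603066, -0.794998), ω = 1.7410.
R = I cosω + sinω [n̂]ₓ + (1−cosω) n̂n̂ᵀ gives
  R = [-0.164366, +0.829702, -0.533458; -0.737318, +0.255908, +0.625199; +0.655245, +0.496090, +0.569692]
β = atan2(√(R₁₃²+R₂₃²), R₃₃) = 0.964665; α = atan2(R₂₃, R₁₃) mod 2π = 2.277181; γ = atan2(R₃₂, −R₃₁) mod 2π = 2.493559
Split into d^3_{2,2}(β=0.9647) × two z-phases.
Half-angle: c=0.885915, s=0.463847. N=√(120·1·120·1)=120.000000
Admissible k: 0..1 (factorial args all ≥0)
  k=0: (−1)^0·120.0000/(120)·0.8859^6·0.4638^0 = +0.483452
  k=1: (−1)^1·120.0000/(24)·0.8859^4·0.4638^2 = -0.662656
d^3_{2,2}(0.9647) = +0.483452 -0.662656 = -0.179205
|D^3_{2,2}|² = |d^3_{2,2}(β)|² = (-0.179205)² = 0.032114 (the z-rotation phases have unit modulus)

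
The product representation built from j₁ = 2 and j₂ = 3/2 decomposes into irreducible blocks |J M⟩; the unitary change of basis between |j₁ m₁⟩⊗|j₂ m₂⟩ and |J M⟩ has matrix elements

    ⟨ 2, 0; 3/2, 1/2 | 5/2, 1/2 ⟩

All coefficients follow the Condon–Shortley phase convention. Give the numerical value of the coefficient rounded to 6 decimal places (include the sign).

j₁+j₂−J=1  J+j₁−j₂=3  J−j₁+j₂=2  j₁+j₂+J+1=7
(j₁±m₁, j₂±m₂, J±M) = (2,2,2,1,3,2)
P² = 48/35
sum k=0..1:
  [0] +1/4 = 1/4
  [1] −1/2 = -1/2
S = -1/4
C² = P²·S² = 3/35 ; C = -0.292770

−√(3/35) ≈ -0.292770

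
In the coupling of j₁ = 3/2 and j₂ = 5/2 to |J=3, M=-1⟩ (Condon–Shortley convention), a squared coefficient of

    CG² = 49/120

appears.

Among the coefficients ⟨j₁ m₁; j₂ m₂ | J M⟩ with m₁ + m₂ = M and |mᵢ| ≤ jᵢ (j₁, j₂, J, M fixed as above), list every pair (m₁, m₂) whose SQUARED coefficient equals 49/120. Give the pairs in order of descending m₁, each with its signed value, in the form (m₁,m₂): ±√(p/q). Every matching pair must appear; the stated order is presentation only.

Admissible pairs with m₁+m₂ = M = -1: (-3/2,1/2), (-1/2,-1/2), (1/2,-3/2), (3/2,-5/2)
  (m₁,m₂)=(3/2,-5/2): CG² = 1/8, CG = +√(1/8)
  (m₁,m₂)=(1/2,-3/2): CG² = 49/120, CG = +√(49/120)   ← matches the target
  (m₁,m₂)=(-1/2,-1/2): CG² = 1/60, CG = −√(1/60)
  (m₁,m₂)=(-3/2,1/2): CG² = 9/20, CG = −√(9/20)
Pairs with CG² = 49/120: (1/2,-3/2): +√(49/120)

(1/2,-3/2): +√(49/120)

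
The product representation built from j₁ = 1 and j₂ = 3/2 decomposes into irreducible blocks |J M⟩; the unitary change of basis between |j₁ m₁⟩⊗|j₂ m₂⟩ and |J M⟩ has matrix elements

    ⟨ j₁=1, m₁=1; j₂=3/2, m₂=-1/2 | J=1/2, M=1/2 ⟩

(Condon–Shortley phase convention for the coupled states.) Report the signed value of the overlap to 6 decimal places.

triangle: 2!×0!×1!/4! = 2/24
(j±m)!: 2!×0!×1!×2!×1!×0! = 4
prefactor² = (2J+1)×Δ×N² = 2/3
  k=0: +1/(0!×2!×0!×1!×0!×0!) = 1/2
Σ = 1/2  ⇒  CG² = 2/3×(1/2)² = 1/6
CG = +√(1/6) = +0.408248

+√(1/6) = +0.408248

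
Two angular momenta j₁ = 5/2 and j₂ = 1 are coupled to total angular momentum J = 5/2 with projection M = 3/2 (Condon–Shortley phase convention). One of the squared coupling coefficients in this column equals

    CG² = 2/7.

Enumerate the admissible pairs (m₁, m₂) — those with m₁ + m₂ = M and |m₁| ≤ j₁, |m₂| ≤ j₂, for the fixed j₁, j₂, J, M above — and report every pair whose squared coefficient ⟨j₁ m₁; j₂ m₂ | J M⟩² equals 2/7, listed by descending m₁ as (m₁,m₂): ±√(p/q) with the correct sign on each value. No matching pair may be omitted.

(5/2,-1): +√(2/7)

Admissible pairs with m₁+m₂ = M = 3/2: (1/2,1), (3/2,0), (5/2,-1)
  (m₁,m₂)=(5/2,-1): CG² = 2/7, CG = +√(2/7)   ← matches the target
  (m₁,m₂)=(3/2,0): CG² = 9/35, CG = +√(9/35)
  (m₁,m₂)=(1/2,1): CG² = 16/35, CG = −√(16/35)
Pairs with CG² = 2/7: (5/2,-1): +√(2/7)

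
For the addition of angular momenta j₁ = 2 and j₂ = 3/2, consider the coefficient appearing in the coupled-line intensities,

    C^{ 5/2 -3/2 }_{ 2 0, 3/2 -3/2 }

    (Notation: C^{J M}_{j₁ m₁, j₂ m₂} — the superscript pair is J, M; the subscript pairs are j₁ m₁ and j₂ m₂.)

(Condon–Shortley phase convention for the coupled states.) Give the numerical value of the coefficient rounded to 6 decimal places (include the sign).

j₁+j₂−J=1  J+j₁−j₂=3  J−j₁+j₂=2  j₁+j₂+J+1=7
(j₁±m₁, j₂±m₂, J±M) = (2,2,0,3,1,4)
P² = 288/35
sum k=0..0:
  [0] +1/4 = 1/4
S = 1/4
C² = P²·S² = 18/35 ; C = +0.717137

+√(18/35) ≈ +0.717137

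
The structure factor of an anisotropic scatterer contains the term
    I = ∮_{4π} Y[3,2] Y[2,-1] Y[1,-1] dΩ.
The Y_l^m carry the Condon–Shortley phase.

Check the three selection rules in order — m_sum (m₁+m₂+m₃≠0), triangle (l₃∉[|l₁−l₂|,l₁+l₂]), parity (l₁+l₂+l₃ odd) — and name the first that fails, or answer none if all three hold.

azimuthal sum: 2 − 1 − 1 = 0  ✓
1 ≤ 1 ≤ 5 (triangle on l)  ✓
L = 3 + 2 + 1 = 6 (even)  ✓

none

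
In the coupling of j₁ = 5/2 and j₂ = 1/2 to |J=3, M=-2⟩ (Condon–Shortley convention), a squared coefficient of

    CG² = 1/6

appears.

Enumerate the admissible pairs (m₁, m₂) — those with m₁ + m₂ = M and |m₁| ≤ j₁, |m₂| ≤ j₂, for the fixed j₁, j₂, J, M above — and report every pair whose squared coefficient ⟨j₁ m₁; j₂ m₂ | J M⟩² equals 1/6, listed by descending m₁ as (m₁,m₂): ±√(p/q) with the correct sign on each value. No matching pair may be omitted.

Admissible pairs with m₁+m₂ = M = -2: (-5/2,1/2), (-3/2,-1/2)
  (m₁,m₂)=(-3/2,-1/2): CG² = 5/6, CG = +√(5/6)
  (m₁,m₂)=(-5/2,1/2): CG² = 1/6, CG = +√(1/6)   ← matches the target
Pairs with CG² = 1/6: (-5/2,1/2): +√(1/6)

(-5/2,1/2): +√(1/6)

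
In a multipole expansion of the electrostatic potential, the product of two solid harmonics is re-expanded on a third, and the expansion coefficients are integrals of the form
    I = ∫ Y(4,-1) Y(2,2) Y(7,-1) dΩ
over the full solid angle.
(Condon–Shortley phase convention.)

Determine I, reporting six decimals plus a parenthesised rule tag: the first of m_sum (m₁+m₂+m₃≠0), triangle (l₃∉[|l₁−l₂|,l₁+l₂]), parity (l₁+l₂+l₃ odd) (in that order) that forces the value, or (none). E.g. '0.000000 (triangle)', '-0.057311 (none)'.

0.000000 (triangle)

triangle: need 2≤l₃≤6, have 7; I=0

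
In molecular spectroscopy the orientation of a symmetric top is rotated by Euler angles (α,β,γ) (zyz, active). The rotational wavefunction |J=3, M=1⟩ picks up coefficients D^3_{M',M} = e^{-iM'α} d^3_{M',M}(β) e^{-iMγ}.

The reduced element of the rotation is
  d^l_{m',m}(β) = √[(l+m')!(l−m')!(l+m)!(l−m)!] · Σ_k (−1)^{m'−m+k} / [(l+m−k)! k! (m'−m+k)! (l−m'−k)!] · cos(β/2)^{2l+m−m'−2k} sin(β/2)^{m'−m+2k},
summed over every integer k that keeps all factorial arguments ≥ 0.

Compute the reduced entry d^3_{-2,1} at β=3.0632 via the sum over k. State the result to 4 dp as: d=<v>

d=-0.1231

d^3_{-2,1}(β=3.0632) via the finite sum:
c=cos(3.063200/2)=0.039186, s=sin(3.063200/2)=0.999232; N=√[1·120·24·2]=75.894664
k: max(0,(1)−(-2))=3 … min(3+(1),3−(-2))=4
  k=3: (−1)^0·75.8947/(12)·0.0392^3·0.9992^3 = +0.000380
  k=4: (−1)^1·75.8947/(24)·0.0392^1·0.9992^5 = -0.123443
d^3_{-2,1}(3.0632) = +0.000380 -0.123443 = -0.123063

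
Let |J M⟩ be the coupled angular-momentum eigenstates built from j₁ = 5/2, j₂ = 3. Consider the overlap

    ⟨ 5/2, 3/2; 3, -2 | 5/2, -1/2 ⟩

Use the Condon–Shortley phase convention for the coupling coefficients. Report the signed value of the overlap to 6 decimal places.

triangle: 3!*2!*3!/9! = 72/362880
(j±m)!: 4!*1!*1!*5!*2!*3! = 34560
prefactor² = (2J+1)*Δ*N² = 288/7
  k=0: +1/(0!*3!*1!*1!*1!*2!) = 1/12
  k=1: −1/(1!*2!*0!*0!*2!*3!) = -1/24
Σ = 1/24  ⇒  CG² = 288/7*(1/24)² = 1/14
CG = +√(1/14) = +0.267261

+√(1/14) = +0.267261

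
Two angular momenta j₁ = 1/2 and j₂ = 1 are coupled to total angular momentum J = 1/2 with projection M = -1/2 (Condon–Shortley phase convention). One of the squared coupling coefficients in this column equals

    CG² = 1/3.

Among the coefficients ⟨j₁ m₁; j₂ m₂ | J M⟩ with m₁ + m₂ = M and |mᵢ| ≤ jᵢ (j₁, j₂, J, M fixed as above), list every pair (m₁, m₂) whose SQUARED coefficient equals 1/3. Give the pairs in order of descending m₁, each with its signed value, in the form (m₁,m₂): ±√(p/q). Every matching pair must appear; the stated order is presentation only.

Admissible pairs with m₁+m₂ = M = -1/2: (-1/2,0), (1/2,-1)
  (m₁,m₂)=(1/2,-1): CG² = 2/3, CG = +√(2/3)
  (m₁,m₂)=(-1/2,0): CG² = 1/3, CG = −√(1/3)   ← matches the target
Pairs with CG² = 1/3: (-1/2,0): −√(1/3)

(-1/2,0): −√(1/3)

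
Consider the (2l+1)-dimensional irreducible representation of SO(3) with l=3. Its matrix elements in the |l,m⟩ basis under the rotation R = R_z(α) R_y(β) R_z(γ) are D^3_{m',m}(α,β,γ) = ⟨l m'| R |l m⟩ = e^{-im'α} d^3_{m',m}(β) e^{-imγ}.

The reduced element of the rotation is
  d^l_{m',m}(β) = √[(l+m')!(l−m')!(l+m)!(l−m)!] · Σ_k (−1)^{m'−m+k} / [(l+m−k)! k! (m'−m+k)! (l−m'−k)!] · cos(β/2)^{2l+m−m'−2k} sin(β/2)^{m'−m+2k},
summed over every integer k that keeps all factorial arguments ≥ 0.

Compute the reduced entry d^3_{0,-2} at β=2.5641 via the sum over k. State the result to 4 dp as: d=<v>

d=-0.3419

d^3_{0,-2}(β=2.5641) via the finite sum:
Half-angle: c=0.284751, s=0.958602. N=√(6·6·1·120)=65.726707
Admissible k: 0..1 (factorial args all ≥0)
  k=0: (−1)^2·65.7267/(12)·0.2848^4·0.9586^2 = +0.033090
  k=1: (−1)^3·65.7267/(12)·0.2848^2·0.9586^4 = -0.375010
d^3_{0,-2}(2.5641) = +0.033090 -0.375010 = -0.341920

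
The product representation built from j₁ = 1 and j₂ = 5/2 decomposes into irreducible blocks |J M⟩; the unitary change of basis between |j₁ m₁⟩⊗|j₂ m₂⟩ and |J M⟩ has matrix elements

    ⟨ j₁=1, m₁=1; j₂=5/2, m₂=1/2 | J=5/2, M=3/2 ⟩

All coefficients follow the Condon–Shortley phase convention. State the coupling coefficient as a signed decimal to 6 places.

+0.676123  (= +√(16/35))

triangle: 1!·1!·4!/7! = 24/5040
(j±m)!: 2!·0!·3!·2!·4!·1! = 576
prefactor² = (2J+1)·Δ·N² = 576/35
  k=0: +1/(0!·1!·0!·3!·1!·1!) = 1/6
Σ = 1/6  ⇒  CG² = 576/35·(1/6)² = 16/35
CG = +√(16/35) = +0.676123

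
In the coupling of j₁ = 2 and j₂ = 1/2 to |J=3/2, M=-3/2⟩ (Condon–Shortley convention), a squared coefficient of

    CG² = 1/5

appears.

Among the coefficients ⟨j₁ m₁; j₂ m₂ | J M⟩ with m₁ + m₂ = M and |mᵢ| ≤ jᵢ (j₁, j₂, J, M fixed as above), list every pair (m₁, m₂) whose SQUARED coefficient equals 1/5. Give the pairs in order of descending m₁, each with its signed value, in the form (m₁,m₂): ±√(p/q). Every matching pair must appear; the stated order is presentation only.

(-1,-1/2): +√(1/5)

Admissible pairs with m₁+m₂ = M = -3/2: (-2,1/2), (-1,-1/2)
  (m₁,m₂)=(-1,-1/2): CG² = 1/5, CG = +√(1/5)   ← matches the target
  (m₁,m₂)=(-2,1/2): CG² = 4/5, CG = −√(4/5)
Pairs with CG² = 1/5: (-1,-1/2): +√(1/5)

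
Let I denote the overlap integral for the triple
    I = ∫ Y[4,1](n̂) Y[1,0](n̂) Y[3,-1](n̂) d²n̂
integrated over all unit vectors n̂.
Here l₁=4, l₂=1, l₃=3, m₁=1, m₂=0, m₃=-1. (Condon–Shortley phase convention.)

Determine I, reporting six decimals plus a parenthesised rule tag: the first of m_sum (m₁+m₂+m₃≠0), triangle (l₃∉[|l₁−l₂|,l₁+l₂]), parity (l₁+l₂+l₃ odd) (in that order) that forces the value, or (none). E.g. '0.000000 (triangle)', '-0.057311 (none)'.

Rules hold: Σm=0, L=8 even, 3≤3≤5.
N = 9·3·7 = 189
Δ = 2!·6!·0!/9! = 1/252
Racah Σ t=1..1: t=1:−1/36 = -1/36
⇒ 3j(4 1 3; 0 0 0)² = 4/63, sgn +1
Racah Σ t=1..1: t=1:−1/48 = -1/48
⇒ 3j(4 1 3; 1 0 -1)² = 5/84, sgn -1
4πI² = N·(3j₀)²·(3jₘ)² = 5/7
I = -1·√(0.714286/4π) = -0.23841361
No selection rule forces the value: the integral is nonzero (none).

-0.238414 (none)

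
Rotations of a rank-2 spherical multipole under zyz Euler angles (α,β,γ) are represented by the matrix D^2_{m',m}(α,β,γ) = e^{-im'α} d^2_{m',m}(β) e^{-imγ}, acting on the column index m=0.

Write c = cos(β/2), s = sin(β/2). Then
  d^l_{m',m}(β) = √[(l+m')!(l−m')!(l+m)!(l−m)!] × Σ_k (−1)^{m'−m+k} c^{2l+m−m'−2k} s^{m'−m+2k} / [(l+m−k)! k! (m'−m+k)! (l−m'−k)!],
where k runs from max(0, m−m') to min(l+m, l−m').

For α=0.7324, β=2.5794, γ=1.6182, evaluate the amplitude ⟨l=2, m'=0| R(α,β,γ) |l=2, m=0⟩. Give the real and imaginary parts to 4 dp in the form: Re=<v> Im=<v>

Re=0.5738 Im=0.0000

Split into d^2_{0,0}(β=2.5794) × two z-phases.
Half-angle: c=0.277409, s=0.960752. N=√(2·2·2·2)=4.000000
k∈{0,1,2} keeps every argument non-negative
  k=0: (−1)^0·4.0000/(4)·0.2774^4·0.9608^0 = +0.005922
  k=1: (−1)^1·4.0000/(1)·0.2774^2·0.9608^2 = -0.284134
  k=2: (−1)^2·4.0000/(4)·0.2774^0·0.9608^4 = +0.852011
d^2_{0,0}(2.5794) = +0.005922 -0.284134 +0.852011 = +0.573798
Attach z-rotation phases: D = e^{-i(0)(0.7324)}·(+0.573798)·e^{-i(0)(1.6182)} = +0.573798+0.000000i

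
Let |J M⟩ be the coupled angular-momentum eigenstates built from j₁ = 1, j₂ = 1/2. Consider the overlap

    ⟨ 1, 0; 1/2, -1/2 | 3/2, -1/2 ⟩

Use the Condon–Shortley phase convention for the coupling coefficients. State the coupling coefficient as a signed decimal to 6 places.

+0.816497

j₁+j₂−J=0  J+j₁−j₂=2  J−j₁+j₂=1  j₁+j₂+J+1=4
(j₁±m₁, j₂±m₂, J±M) = (1,1,0,1,1,2)
P² = 2/3
sum k=0..0:
  [0] +1/1 = 1
S = 1
C² = P²·S² = 2/3 ; C = +0.816497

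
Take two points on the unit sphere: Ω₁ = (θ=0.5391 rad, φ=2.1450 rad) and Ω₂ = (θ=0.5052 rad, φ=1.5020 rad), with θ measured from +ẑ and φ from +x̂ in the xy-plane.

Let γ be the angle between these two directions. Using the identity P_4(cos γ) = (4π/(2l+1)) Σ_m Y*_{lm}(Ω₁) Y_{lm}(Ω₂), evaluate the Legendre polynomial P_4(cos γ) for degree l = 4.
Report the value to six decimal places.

Addition theorem: P_4(cos γ) = (4π/9) Σ_m Y*_{lm}(Ω₁) Y_{lm}(Ω₂), m = −4…4:
  m=-4: Y*=-0.020406+0.022985i  Y=+0.023367+0.006598i  product -0.000628+0.000402i
  m=-3: Y*=+0.143653+0.021978i  Y=-0.025446+0.121537i  product -0.006327+0.016900i
  m=-2: Y*=-0.150172-0.334131i  Y=-0.338439-0.046863i  product +0.035166+0.120121i
  m=-1: Y*=-0.243984+0.377150i  Y=+0.032510-0.471804i  product +0.170009+0.127374i
  m=+0: Y*=-0.011720-0.000000i  Y=+0.058268+0.000000i  product -0.000683-0.000000i
  m=+1: Y*=+0.243984+0.377150i  Y=-0.032510-0.471804i  product +0.170009-0.127374i
  m=+2: Y*=-0.150172+0.334131i  Y=-0.338439+0.046863i  product +0.035166-0.120121i
  m=+3: Y*=-0.143653+0.021978i  Y=+0.025446+0.121537i  product -0.006327-0.016900i
  m=+4: Y*=-0.020406-0.022985i  Y=+0.023367-0.006598i  product -0.000628-0.000402i
Accumulated sum +0.395756+0.000000i; after 4π/(2l+1) scaling, +0.552580+0.000000i ⇒ P_4 = 0.552580

0.552580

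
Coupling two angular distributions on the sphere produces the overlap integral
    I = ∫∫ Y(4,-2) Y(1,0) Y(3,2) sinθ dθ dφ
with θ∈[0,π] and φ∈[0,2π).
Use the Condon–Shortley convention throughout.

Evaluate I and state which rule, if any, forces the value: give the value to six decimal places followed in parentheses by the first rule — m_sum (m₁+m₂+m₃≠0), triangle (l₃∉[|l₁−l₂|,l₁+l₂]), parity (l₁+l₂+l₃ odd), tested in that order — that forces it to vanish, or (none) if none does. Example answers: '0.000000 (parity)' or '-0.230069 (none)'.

m-sum 0 ✓  L=8 even ✓  3≤3≤5 ✓
Π(2lᵢ+1) = 9×3×7 = 189
triangle coeff Δ(4,1,3) = 1/252
Σ_t [1,1]: t=1:−1/36 = -1/36
(3j)²=4/63 [(4 1 3; 0 0 0)], sign=+1
Σ_t [1,1]: t=1:−1/120 = -1/120
(3j)²=1/21 [(4 1 3; -2 0 2)], sign=+1
⇒ 4πI² = 4/7
I = (+1)√(4/7/(4π)) = 0.21324362
No selection rule forces the value: the integral is nonzero (none).

0.213244 (none)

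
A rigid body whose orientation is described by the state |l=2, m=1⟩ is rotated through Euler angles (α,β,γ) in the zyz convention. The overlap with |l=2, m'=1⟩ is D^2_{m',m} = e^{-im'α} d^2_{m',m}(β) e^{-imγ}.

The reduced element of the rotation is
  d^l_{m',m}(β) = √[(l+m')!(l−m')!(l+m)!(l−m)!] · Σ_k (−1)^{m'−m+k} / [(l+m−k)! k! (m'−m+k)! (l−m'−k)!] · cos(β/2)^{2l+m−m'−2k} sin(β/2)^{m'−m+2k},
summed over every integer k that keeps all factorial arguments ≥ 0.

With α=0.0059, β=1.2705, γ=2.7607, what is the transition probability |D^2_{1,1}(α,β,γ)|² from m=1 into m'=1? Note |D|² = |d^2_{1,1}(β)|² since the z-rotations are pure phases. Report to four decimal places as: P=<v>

P=0.0700

Split into d^2_{1,1}(β=1.2705) × two z-phases.
With c≡cos(β/2)=0.804923 and s≡sin(β/2)=0.593379, N=[6·1·6·1]^{1/2}=6.000000
k∈{0,1} keeps every argument non-negative
  k=0: (−1)^0·6.0000/(6)·0.8049^4·0.5934^0 = +0.419777
  k=1: (−1)^1·6.0000/(2)·0.8049^2·0.5934^2 = -0.684375
d^2_{1,1}(1.2705) = +0.419777 -0.684375 = -0.264599
|D^2_{1,1}|² = |d^2_{1,1}(β)|² = (-0.264599)² = 0.070013 (the z-rotation phases have unit modulus)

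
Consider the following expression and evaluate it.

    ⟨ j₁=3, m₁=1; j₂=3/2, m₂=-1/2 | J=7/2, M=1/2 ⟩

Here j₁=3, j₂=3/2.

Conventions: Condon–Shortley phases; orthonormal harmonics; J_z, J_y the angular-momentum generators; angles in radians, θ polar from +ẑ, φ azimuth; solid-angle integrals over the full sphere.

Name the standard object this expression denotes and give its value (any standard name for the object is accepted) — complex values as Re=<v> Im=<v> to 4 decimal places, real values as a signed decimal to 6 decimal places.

This is a Clebsch–Gordan (vector-coupling) coefficient.
j₁+j₂−J=1  J+j₁−j₂=5  J−j₁+j₂=2  j₁+j₂+J+1=9
(j₁±m₁, j₂±m₂, J±M) = (4,2,1,2,4,3)
P² = 512/7
sum k=0..1:
  [0] +1/12 = 1/12
  [1] −1/48 = -1/48
S = 1/16
C² = P²·S² = 2/7 ; C = +0.534522

Clebsch–Gordan coefficient, +√(2/7) ≈ +0.534522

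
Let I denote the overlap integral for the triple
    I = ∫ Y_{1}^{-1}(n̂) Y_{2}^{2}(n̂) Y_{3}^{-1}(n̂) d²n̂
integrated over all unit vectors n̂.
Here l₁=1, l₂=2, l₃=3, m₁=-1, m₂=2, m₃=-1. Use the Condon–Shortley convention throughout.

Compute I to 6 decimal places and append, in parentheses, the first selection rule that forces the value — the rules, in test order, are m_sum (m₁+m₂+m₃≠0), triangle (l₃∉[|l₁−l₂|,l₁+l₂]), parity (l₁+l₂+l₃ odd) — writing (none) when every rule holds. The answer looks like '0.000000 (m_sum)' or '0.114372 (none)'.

-0.082589 (none)

Rules hold: Σm=0, L=6 even, 1≤3≤3.
N = 3·5·7 = 105
Δ = 0!·2!·4!/7! = 1/105
Racah Σ t=0..0: t=0:+1/4 = 1/4
⇒ 3j(1 2 3; 0 0 0)² = 3/35, sgn -1
Racah Σ t=0..0: t=0:+1/48 = 1/48
⇒ 3j(1 2 3; -1 2 -1)² = 1/105, sgn +1
4πI² = N·(3j₀)²·(3jₘ)² = 3/35
I = -1·√(0.0857143/4π) = -0.08258890
No selection rule forces the value: the integral is nonzero (none).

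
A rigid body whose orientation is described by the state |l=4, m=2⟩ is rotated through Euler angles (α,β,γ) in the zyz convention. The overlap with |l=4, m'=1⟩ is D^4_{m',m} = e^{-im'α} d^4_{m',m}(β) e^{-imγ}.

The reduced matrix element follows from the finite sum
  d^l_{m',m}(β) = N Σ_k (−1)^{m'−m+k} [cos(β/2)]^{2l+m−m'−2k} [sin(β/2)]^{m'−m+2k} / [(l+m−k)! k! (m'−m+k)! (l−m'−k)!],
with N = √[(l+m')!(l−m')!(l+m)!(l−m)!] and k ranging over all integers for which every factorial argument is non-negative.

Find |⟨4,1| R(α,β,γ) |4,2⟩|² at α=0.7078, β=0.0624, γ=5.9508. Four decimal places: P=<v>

P=0.0172

D^4_{1,2}(0.7078,0.0624,5.9508) = e^{-i·1·0.7078}·d^4_{1,2}(0.0624)·e^{-i·2·5.9508}. Compute d first:
Half-angle: c=0.999513, s=0.031195. N=√(120·6·720·2)=1018.233765
Admissible k: 1..3 (factorial args all ≥0)
  k=1: (−1)^0·1018.2338/(240)·0.9995^7·0.0312^1 = +0.131899
  k=2: (−1)^1·1018.2338/(48)·0.9995^5·0.0312^3 = -0.000642
  k=3: (−1)^2·1018.2338/(72)·0.9995^3·0.0312^5 = +0.000000
d^4_{1,2}(0.0624) = +0.131899 -0.000642 +0.000000 = +0.131257
|D^4_{1,2}|² = |d^4_{1,2}(β)|² = (+0.131257)² = 0.017228 (the z-rotation phases have unit modulus)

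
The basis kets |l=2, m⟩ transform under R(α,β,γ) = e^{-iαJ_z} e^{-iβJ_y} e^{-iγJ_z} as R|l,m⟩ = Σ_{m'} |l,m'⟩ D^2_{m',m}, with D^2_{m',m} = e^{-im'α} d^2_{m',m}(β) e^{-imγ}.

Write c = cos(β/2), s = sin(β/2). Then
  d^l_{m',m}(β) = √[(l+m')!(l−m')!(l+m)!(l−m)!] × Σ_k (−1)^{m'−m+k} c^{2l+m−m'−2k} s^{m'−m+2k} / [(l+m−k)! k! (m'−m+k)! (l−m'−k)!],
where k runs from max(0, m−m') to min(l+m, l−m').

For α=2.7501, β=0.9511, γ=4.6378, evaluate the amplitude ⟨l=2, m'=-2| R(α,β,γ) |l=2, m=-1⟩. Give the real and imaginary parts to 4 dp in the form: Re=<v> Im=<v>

Split into d^2_{-2,-1}(β=0.9511) × two z-phases.
With c≡cos(β/2)=0.889041 and s≡sin(β/2)=0.457827, N=[1·24·1·6]^{1/2}=12.000000
Admissible k: 1..1 (factorial args all ≥0)
  k=1: (−1)^0·12.0000/(6)·0.8890^3·0.4578^1 = +0.643424
d^2_{-2,-1}(0.9511) = +0.643424
D = (+0.708811-0.705399i)·(+0.643424)·(-0.074520-0.997220i) = -0.486594-0.420976i

Re=-0.4866 Im=-0.4210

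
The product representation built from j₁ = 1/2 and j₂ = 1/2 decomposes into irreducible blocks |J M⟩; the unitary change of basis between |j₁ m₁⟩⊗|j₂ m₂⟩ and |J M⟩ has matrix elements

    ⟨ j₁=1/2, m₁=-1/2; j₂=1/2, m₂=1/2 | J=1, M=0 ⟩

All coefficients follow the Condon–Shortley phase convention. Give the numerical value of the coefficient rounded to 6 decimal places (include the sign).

√[3·0!1!1!/3! · 0!1!1!0!1!1!] = √(1/2)
  +(−1)^0/∏(0,0,1,1,0,0)! = 1  (running 1)
⟨..|..⟩ = √(1/2)·(1) = +0.707107

+0.707107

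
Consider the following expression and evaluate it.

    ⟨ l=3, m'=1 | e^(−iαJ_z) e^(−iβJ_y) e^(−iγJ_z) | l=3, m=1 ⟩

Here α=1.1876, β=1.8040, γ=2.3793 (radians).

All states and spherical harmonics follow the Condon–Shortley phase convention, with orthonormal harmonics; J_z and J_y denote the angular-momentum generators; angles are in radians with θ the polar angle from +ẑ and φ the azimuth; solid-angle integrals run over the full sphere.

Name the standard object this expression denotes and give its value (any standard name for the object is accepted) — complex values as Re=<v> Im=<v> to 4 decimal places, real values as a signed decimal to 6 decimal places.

This is a Wigner D-matrix element — the rotation-matrix element ⟨l m'| R(α,β,γ) |l m⟩ in the angular-momentum basis.
D^3_{1,1}(1.1876,1.8040,2.3793) = e^{-i·1·1.1876}·d^3_{1,1}(1.8040)·e^{-i·1·2.3793}. Compute d first:
With c≡cos(β/2)=0.620042 and s≡sin(β/2)=0.784569, N=[24·2·24·2]^{1/2}=48.000000
The bounds max(0,m−m')=0 and min(l+m,l−m')=2 give 3 terms
  k=0: (−1)^0·48.0000/(48)·0.6200^6·0.7846^0 = +0.056823
  k=1: (−1)^1·48.0000/(6)·0.6200^4·0.7846^2 = -0.727841
  k=2: (−1)^2·48.0000/(8)·0.6200^2·0.7846^4 = +0.874012
d^3_{1,1}(1.8040) = +0.056823 -0.727841 +0.874012 = +0.202994
Phases: e^{-i·(1)·1.1876}=+0.373887-0.927474i, e^{-i·(1)·2.3793}=-0.723255-0.690581i ⇒ D=-0.184910+0.083756i

Wigner D-matrix element, Re=-0.1849 Im=0.0838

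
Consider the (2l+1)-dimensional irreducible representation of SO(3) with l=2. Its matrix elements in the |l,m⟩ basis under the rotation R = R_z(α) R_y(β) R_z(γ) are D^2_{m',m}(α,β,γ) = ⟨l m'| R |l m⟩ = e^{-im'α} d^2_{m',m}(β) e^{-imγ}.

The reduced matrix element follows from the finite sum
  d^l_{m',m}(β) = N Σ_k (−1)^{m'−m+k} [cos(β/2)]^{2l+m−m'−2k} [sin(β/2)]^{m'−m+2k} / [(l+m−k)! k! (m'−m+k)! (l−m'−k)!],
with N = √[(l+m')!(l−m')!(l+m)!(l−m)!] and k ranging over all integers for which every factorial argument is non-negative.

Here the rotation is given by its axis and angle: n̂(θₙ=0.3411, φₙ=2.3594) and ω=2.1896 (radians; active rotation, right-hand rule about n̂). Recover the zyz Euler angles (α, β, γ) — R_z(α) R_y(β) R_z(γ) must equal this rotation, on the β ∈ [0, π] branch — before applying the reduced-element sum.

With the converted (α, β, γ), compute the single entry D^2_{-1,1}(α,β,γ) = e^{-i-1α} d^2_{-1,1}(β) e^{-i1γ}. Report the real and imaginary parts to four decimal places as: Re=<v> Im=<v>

Axis–angle → zyz. n̂ = (sinθₙcosφₙ, sinθₙsinφₙ, cosθₙ) = (-0.237301, +0.235785, +0.942387), ω = 2.1896.
R = I cosω + sinω [n̂]ₓ + (1−cosω) n̂n̂ᵀ gives
  R = [-0.491085, -0.856051, -0.161285; +0.679236, -0.492219, +0.544389; -0.545412, +0.157791, +0.823181]
β = atan2(√(R₁₃²+R₂₃²), R₃₃) = 0.603805; α = atan2(R₂₃, R₁₃) mod 2π = 1.858825; γ = atan2(R₃₂, −R₃₁) mod 2π = 0.281617
First d^2_{-1,1}(β=0.6038), then the phase factors e^{-i(-1)α} and e^{-i(1)γ}:
c=cos(0.603805/2)=0.954773, s=sin(0.603805/2)=0.297337; N=√[1·6·6·1]=6.000000
The bounds max(0,m−m')=2 and min(l+m,l−m')=3 give 2 terms
  k=2: (−1)^0·6.0000/(2)·0.9548^2·0.2973^2 = +0.241779
  k=3: (−1)^1·6.0000/(6)·0.9548^0·0.2973^4 = -0.007816
d^2_{-1,1}(0.6038) = +0.241779 -0.007816 = +0.233963
Attach z-rotation phases: D = e^{-i(-1)(1.8588)}·(+0.233963)·e^{-i(1)(0.2816)} = -0.001500+0.233958i

Re=-0.0015 Im=0.2340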